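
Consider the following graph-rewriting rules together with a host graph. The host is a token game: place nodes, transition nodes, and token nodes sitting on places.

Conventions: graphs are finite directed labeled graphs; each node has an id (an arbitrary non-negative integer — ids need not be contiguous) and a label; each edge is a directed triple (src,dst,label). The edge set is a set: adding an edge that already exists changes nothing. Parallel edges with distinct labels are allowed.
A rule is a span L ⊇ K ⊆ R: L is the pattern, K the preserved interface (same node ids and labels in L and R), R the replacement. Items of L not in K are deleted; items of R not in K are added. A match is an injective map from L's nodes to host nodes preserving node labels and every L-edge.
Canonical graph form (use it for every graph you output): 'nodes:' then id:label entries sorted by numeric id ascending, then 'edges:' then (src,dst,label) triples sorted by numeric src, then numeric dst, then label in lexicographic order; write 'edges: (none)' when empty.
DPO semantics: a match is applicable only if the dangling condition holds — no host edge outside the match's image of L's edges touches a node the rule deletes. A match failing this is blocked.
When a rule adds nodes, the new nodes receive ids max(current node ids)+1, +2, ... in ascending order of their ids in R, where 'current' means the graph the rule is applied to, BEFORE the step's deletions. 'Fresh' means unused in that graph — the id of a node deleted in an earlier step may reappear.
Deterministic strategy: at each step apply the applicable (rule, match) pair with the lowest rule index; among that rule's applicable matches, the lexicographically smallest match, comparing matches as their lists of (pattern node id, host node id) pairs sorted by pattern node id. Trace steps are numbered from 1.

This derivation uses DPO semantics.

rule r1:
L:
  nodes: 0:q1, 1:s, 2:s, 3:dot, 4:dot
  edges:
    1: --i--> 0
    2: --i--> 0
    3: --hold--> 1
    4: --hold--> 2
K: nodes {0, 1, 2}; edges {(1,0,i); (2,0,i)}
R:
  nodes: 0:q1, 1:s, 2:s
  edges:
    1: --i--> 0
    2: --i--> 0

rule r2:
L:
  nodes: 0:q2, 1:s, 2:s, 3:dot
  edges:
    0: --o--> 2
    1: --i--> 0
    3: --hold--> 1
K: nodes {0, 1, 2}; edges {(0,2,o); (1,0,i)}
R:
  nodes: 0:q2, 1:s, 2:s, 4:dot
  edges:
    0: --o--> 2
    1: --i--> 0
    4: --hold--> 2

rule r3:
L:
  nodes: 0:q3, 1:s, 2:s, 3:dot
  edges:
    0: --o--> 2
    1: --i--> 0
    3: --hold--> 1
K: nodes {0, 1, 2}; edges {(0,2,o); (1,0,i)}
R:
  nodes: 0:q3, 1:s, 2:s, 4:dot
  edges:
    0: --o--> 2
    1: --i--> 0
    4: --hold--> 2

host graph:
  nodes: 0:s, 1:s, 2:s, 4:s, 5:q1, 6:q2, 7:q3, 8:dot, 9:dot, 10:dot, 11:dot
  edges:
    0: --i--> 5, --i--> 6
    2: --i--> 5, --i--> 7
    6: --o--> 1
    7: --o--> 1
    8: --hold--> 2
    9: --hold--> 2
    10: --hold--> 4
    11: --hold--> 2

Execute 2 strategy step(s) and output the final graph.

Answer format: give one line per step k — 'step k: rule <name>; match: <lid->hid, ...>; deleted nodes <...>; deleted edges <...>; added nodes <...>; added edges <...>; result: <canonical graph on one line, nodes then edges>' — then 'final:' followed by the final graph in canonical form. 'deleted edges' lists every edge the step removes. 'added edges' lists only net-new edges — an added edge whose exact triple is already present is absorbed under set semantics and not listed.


step 1: rule r3; match: 0->7, 1->2, 2->1, 3->8; deleted nodes 8; deleted edges (8,2,hold); added nodes 12; added edges (12,1,hold); result: nodes: 0:s, 1:s, 2:s, 4:s, 5:q1, 6:q2, 7:q3, 9:dot, 10:dot, 11:dot, 12:dot edges: (0,5,i); (0,6,i); (2,5,i); (2,7,i); (6,1,o); (7,1,o); (9,2,hold); (10,4,hold); (11,2,hold); (12,1,hold)
step 2: rule r3; match: 0->7, 1->2, 2->1, 3->9; deleted nodes 9; deleted edges (9,2,hold); added nodes 13; added edges (13,1,hold); result: nodes: 0:s, 1:s, 2:s, 4:s, 5:q1, 6:q2, 7:q3, 10:dot, 11:dot, 12:dot, 13:dot edges: (0,5,i); (0,6,i); (2,5,i); (2,7,i); (6,1,o); (7,1,o); (10,4,hold); (11,2,hold); (12,1,hold); (13,1,hold)
final:
nodes: 0:s, 1:s, 2:s, 4:s, 5:q1, 6:q2, 7:q3, 10:dot, 11:dot, 12:dot, 13:dot
edges: (0,5,i); (0,6,i); (2,5,i); (2,7,i); (6,1,o); (7,1,o); (10,4,hold); (11,2,hold); (12,1,hold); (13,1,hold)


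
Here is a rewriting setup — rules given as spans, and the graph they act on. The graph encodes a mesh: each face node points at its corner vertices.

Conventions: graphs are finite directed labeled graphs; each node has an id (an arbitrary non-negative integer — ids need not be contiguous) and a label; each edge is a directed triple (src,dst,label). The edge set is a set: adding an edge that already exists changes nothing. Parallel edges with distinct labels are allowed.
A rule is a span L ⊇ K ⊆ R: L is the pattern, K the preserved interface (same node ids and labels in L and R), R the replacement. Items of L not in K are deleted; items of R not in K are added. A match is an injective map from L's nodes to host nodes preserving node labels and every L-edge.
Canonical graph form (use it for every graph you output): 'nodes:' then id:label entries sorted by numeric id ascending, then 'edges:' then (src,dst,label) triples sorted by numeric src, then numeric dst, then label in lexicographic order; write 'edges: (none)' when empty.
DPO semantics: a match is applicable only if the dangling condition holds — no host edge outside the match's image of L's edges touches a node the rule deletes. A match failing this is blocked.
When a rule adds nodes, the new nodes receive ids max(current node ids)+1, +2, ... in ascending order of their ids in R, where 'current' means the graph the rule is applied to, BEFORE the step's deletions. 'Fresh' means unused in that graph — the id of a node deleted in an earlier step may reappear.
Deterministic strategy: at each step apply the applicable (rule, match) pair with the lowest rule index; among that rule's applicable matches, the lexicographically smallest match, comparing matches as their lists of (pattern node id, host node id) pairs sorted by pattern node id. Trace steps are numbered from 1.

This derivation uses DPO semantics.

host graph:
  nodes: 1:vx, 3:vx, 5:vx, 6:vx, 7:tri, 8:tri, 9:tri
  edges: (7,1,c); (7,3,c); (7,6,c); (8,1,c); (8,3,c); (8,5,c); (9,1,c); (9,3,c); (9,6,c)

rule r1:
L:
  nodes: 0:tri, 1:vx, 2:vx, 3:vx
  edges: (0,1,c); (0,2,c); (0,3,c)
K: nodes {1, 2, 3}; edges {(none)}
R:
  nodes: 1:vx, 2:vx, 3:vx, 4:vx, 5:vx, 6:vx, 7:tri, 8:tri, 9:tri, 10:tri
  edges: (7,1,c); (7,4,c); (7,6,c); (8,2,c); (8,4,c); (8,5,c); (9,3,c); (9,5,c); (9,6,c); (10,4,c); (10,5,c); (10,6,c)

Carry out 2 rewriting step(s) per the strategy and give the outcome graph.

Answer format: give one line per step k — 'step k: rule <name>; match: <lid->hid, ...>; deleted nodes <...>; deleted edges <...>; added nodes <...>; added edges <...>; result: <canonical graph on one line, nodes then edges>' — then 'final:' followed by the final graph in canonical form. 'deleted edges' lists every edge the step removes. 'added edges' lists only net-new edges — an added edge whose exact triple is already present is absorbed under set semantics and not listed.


step 1: rule r1; match: 0->7, 1->1, 2->3, 3->6; deleted nodes 7; deleted edges (7,1,c); (7,3,c); (7,6,c); added nodes 10, 11, 12, 13, 14, 15, 16; added edges (13,1,c); (13,10,c); (13,12,c); (14,3,c); (14,10,c); (14,11,c); (15,6,c); (15,11,c); (15,12,c); (16,10,c); (16,11,c); (16,12,c); result: nodes: 1:vx, 3:vx, 5:vx, 6:vx, 8:tri, 9:tri, 10:vx, 11:vx, 12:vx, 13:tri, 14:tri, 15:tri, 16:tri edges: (8,1,c); (8,3,c); (8,5,c); (9,1,c); (9,3,c); (9,6,c); (13,1,c); (13,10,c); (13,12,c); (14,3,c); (14,10,c); (14,11,c); (15,6,c); (15,11,c); (15,12,c); (16,10,c); (16,11,c); (16,12,c)
step 2: rule r1; match: 0->8, 1->1, 2->3, 3->5; deleted nodes 8; deleted edges (8,1,c); (8,3,c); (8,5,c); added nodes 17, 18, 19, 20, 21, 22, 23; added edges (20,1,c); (20,17,c); (20,19,c); (21,3,c); (21,17,c); (21,18,c); (22,5,c); (22,18,c); (22,19,c); (23,17,c); (23,18,c); (23,19,c); result: nodes: 1:vx, 3:vx, 5:vx, 6:vx, 9:tri, 10:vx, 11:vx, 12:vx, 13:tri, 14:tri, 15:tri, 16:tri, 17:vx, 18:vx, 19:vx, 20:tri, 21:tri, 22:tri, 23:tri edges: (9,1,c); (9,3,c); (9,6,c); (13,1,c); (13,10,c); (13,12,c); (14,3,c); (14,10,c); (14,11,c); (15,6,c); (15,11,c); (15,12,c); (16,10,c); (16,11,c); (16,12,c); (20,1,c); (20,17,c); (20,19,c); (21,3,c); (21,17,c); (21,18,c); (22,5,c); (22,18,c); (22,19,c); (23,17,c); (23,18,c); (23,19,c)
final:
nodes: 1:vx, 3:vx, 5:vx, 6:vx, 9:tri, 10:vx, 11:vx, 12:vx, 13:tri, 14:tri, 15:tri, 16:tri, 17:vx, 18:vx, 19:vx, 20:tri, 21:tri, 22:tri, 23:tri
edges: (9,1,c); (9,3,c); (9,6,c); (13,1,c); (13,10,c); (13,12,c); (14,3,c); (14,10,c); (14,11,c); (15,6,c); (15,11,c); (15,12,c); (16,10,c); (16,11,c); (16,12,c); (20,1,c); (20,17,c); (20,19,c); (21,3,c); (21,17,c); (21,18,c); (22,5,c); (22,18,c); (22,19,c); (23,17,c); (23,18,c); (23,19,c)


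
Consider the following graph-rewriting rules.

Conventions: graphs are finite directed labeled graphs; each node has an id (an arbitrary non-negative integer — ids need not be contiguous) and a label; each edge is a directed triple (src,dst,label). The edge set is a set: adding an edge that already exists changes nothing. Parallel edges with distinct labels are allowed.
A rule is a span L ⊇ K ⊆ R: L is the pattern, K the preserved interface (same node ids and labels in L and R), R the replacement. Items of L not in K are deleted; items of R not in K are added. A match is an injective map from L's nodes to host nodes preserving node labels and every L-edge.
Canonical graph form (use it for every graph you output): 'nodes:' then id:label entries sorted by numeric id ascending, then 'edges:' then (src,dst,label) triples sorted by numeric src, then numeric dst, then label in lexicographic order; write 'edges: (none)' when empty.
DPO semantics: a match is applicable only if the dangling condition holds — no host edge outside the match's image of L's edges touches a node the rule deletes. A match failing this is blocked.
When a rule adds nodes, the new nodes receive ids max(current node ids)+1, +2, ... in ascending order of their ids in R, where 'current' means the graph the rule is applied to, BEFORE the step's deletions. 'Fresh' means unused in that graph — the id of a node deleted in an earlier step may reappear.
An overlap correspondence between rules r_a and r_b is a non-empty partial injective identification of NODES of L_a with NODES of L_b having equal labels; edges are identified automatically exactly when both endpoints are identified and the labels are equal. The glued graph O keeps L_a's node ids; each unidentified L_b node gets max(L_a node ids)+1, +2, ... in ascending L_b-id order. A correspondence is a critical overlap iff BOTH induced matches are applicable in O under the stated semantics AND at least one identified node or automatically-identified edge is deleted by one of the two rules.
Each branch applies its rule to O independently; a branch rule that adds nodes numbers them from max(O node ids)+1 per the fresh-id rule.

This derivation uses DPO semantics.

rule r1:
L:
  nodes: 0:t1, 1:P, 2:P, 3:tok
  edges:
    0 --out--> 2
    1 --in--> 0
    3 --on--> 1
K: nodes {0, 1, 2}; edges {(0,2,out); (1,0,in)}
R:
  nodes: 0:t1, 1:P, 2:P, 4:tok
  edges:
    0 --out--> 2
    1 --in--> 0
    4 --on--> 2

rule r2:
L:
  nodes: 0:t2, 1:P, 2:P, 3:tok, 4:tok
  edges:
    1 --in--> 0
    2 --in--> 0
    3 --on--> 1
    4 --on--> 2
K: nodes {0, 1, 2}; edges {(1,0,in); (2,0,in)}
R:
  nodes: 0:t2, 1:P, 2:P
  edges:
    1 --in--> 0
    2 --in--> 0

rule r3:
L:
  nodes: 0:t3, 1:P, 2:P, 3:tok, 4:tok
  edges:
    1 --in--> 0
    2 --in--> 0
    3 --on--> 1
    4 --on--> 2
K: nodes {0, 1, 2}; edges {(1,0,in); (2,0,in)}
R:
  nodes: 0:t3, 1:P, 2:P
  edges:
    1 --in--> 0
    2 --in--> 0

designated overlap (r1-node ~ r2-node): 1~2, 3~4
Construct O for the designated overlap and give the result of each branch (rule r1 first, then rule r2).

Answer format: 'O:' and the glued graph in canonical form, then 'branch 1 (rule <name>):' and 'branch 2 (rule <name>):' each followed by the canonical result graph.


O:
nodes: 0:t1, 1:P, 2:P, 3:tok, 4:t2, 5:P, 6:tok
edges: (0,2,out); (1,0,in); (1,4,in); (3,1,on); (5,4,in); (6,5,on)
branch 1 (rule r1):
nodes: 0:t1, 1:P, 2:P, 4:t2, 5:P, 6:tok, 7:tok
edges: (0,2,out); (1,0,in); (1,4,in); (5,4,in); (6,5,on); (7,2,on)
branch 2 (rule r2):
nodes: 0:t1, 1:P, 2:P, 4:t2, 5:P
edges: (0,2,out); (1,0,in); (1,4,in); (5,4,in)


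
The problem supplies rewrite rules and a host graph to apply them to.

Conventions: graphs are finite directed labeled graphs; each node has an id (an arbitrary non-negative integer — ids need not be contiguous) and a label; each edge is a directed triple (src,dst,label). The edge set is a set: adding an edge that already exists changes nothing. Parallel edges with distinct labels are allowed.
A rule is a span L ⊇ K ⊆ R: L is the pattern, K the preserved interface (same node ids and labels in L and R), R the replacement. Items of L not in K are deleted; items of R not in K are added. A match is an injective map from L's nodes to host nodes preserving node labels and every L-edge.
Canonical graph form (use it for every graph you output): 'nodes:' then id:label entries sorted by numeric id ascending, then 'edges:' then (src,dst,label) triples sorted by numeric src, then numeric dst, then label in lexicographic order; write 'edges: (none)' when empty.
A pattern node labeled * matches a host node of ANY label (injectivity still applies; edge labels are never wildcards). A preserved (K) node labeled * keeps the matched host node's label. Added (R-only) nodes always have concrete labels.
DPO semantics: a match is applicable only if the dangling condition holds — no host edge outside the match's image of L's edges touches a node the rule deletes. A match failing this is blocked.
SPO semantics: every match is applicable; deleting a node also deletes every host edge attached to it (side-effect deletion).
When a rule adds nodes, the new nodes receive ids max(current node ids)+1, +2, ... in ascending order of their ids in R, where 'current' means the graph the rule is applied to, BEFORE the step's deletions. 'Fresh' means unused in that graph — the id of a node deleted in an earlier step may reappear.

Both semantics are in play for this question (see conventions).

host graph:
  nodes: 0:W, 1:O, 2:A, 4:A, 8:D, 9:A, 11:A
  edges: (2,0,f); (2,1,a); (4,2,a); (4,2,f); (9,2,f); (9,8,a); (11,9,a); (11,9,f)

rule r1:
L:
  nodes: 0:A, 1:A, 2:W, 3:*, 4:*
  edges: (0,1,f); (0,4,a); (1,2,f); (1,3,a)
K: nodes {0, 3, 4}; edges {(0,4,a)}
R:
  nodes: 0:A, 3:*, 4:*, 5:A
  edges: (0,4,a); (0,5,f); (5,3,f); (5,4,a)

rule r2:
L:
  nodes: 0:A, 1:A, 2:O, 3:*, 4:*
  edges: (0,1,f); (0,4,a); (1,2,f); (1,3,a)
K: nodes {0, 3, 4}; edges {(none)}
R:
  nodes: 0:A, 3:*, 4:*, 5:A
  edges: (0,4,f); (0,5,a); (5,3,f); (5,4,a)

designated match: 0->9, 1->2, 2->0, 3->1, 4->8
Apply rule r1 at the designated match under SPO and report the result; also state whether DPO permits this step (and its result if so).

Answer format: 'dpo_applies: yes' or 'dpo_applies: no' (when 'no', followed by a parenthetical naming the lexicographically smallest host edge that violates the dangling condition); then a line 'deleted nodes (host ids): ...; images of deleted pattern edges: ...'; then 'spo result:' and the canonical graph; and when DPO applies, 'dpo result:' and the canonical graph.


dpo_applies: no
(the rule deletes node 2, which keeps host edge (4,2,a) outside the match image — the dangling condition fails, DPO blocks; SPO proceeds and side-deletes such edges)
deleted nodes (host ids): 0, 2; images of deleted pattern edges: (2,0,f); (2,1,a); (9,2,f)
spo result:
nodes: 1:O, 4:A, 8:D, 9:A, 11:A, 12:A
edges: (9,8,a); (9,12,f); (11,9,a); (11,9,f); (12,1,f); (12,8,a)


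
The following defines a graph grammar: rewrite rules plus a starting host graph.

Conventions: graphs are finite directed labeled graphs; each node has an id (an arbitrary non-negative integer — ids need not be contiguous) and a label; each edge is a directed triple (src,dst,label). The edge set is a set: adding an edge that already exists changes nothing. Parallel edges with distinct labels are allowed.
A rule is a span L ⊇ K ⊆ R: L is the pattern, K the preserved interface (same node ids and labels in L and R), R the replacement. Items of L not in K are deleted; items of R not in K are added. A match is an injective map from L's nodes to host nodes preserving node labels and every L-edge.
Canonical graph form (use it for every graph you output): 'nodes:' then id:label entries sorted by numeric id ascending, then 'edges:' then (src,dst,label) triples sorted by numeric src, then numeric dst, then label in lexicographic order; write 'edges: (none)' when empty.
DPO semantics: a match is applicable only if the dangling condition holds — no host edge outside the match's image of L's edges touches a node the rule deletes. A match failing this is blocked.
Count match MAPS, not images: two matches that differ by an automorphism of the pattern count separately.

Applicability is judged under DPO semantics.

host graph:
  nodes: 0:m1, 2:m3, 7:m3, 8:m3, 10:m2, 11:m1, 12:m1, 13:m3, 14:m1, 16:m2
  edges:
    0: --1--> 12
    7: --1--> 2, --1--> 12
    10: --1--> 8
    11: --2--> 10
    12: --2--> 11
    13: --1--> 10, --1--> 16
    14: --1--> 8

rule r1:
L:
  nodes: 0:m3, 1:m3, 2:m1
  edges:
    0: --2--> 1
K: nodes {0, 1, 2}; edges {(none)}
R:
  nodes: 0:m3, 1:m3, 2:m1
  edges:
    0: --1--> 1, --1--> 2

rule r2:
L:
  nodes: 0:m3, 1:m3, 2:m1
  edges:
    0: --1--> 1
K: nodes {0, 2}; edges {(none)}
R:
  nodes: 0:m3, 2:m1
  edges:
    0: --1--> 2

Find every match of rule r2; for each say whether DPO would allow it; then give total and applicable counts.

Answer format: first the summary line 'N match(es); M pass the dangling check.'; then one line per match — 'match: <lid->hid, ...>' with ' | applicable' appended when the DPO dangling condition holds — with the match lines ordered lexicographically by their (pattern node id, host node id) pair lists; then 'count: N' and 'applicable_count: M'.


4 match(es); 4 pass the dangling check.
match: 0->7, 1->2, 2->0 | applicable
match: 0->7, 1->2, 2->11 | applicable
match: 0->7, 1->2, 2->12 | applicable
match: 0->7, 1->2, 2->14 | applicable
count: 4
applicable_count: 4


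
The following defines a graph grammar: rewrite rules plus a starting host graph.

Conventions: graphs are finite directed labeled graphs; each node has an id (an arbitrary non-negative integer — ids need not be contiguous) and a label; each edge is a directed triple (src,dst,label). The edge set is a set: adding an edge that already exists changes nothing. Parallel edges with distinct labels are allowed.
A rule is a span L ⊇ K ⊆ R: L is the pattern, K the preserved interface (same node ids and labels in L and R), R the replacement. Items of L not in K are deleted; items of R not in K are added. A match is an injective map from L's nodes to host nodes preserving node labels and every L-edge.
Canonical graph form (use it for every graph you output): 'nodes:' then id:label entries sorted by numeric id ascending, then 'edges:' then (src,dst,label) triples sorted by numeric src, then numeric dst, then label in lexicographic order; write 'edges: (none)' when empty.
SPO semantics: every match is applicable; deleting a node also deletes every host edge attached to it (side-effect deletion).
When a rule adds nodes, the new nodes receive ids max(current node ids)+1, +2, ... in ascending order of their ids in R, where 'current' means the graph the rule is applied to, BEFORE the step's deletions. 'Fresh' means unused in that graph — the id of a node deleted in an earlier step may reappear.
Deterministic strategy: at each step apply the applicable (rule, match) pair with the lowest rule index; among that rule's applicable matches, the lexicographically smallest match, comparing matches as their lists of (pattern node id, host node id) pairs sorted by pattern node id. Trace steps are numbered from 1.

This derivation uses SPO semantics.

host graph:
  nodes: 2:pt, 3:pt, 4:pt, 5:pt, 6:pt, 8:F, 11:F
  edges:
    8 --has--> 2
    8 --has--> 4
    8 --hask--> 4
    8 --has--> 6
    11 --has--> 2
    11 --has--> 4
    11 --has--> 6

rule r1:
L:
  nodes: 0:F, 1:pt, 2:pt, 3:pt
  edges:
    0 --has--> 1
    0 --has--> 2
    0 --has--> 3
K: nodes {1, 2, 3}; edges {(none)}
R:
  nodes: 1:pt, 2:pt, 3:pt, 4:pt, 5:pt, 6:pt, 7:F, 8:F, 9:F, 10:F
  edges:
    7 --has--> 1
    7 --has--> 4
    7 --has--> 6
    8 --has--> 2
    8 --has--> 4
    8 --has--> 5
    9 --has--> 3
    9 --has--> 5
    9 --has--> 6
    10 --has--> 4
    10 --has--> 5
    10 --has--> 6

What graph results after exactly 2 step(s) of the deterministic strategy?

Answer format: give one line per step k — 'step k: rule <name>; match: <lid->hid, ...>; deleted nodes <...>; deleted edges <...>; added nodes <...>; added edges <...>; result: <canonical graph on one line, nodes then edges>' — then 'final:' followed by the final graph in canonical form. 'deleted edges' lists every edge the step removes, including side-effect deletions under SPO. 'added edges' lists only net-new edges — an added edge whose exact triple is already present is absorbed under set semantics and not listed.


step 1: rule r1; match: 0->8, 1->2, 2->4, 3->6; deleted nodes 8; deleted edges (8,2,has); (8,4,has); (8,4,hask); (8,6,has); added nodes 12, 13, 14, 15, 16, 17, 18; added edges (15,2,has); (15,12,has); (15,14,has); (16,4,has); (16,12,has); (16,13,has); (17,6,has); (17,13,has); (17,14,has); (18,12,has); (18,13,has); (18,14,has); result: nodes: 2:pt, 3:pt, 4:pt, 5:pt, 6:pt, 11:F, 12:pt, 13:pt, 14:pt, 15:F, 16:F, 17:F, 18:F edges: (11,2,has); (11,4,has); (11,6,has); (15,2,has); (15,12,has); (15,14,has); (16,4,has); (16,12,has); (16,13,has); (17,6,has); (17,13,has); (17,14,has); (18,12,has); (18,13,has); (18,14,has)
step 2: rule r1; match: 0->11, 1->2, 2->4, 3->6; deleted nodes 11; deleted edges (11,2,has); (11,4,has); (11,6,has); added nodes 19, 20, 21, 22, 23, 24, 25; added edges (22,2,has); (22,19,has); (22,21,has); (23,4,has); (23,19,has); (23,20,has); (24,6,has); (24,20,has); (24,21,has); (25,19,has); (25,20,has); (25,21,has); result: nodes: 2:pt, 3:pt, 4:pt, 5:pt, 6:pt, 12:pt, 13:pt, 14:pt, 15:F, 16:F, 17:F, 18:F, 19:pt, 20:pt, 21:pt, 22:F, 23:F, 24:F, 25:F edges: (15,2,has); (15,12,has); (15,14,has); (16,4,has); (16,12,has); (16,13,has); (17,6,has); (17,13,has); (17,14,has); (18,12,has); (18,13,has); (18,14,has); (22,2,has); (22,19,has); (22,21,has); (23,4,has); (23,19,has); (23,20,has); (24,6,has); (24,20,has); (24,21,has); (25,19,has); (25,20,has); (25,21,has)
final:
nodes: 2:pt, 3:pt, 4:pt, 5:pt, 6:pt, 12:pt, 13:pt, 14:pt, 15:F, 16:F, 17:F, 18:F, 19:pt, 20:pt, 21:pt, 22:F, 23:F, 24:F, 25:F
edges: (15,2,has); (15,12,has); (15,14,has); (16,4,has); (16,12,has); (16,13,has); (17,6,has); (17,13,has); (17,14,has); (18,12,has); (18,13,has); (18,14,has); (22,2,has); (22,19,has); (22,21,has); (23,4,has); (23,19,has); (23,20,has); (24,6,has); (24,20,has); (24,21,has); (25,19,has); (25,20,has); (25,21,has)


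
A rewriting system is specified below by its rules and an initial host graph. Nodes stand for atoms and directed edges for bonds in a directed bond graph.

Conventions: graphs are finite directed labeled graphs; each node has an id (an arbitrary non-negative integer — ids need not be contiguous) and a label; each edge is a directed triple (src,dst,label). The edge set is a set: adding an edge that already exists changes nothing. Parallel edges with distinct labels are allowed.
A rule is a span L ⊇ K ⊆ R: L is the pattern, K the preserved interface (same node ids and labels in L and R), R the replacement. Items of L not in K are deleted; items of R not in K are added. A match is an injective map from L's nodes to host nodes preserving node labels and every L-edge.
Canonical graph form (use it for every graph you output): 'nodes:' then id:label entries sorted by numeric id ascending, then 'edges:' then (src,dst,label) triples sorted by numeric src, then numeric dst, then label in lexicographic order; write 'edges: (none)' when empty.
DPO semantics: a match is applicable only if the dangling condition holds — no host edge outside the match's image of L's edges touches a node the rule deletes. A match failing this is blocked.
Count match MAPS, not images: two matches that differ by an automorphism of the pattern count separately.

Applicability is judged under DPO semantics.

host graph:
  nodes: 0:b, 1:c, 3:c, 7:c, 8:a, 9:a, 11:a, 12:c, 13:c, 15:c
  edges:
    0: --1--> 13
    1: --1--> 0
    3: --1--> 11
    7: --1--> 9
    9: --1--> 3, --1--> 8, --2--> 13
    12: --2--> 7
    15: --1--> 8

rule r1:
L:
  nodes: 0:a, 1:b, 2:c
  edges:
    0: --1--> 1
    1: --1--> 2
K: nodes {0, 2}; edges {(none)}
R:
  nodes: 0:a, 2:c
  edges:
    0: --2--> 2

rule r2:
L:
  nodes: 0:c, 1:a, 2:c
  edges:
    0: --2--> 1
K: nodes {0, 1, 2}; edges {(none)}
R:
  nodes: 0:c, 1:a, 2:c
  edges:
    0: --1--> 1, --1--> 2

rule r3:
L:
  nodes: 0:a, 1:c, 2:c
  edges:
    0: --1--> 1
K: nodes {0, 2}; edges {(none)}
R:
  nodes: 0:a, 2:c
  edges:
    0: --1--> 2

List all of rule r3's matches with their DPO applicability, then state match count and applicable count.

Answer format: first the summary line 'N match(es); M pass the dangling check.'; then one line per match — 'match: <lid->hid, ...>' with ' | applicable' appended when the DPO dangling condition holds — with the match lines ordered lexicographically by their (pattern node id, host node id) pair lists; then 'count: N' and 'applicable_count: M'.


5 match(es); 0 pass the dangling check.
match: 0->9, 1->3, 2->1
match: 0->9, 1->3, 2->7
match: 0->9, 1->3, 2->12
match: 0->9, 1->3, 2->13
match: 0->9, 1->3, 2->15
count: 5
applicable_count: 0


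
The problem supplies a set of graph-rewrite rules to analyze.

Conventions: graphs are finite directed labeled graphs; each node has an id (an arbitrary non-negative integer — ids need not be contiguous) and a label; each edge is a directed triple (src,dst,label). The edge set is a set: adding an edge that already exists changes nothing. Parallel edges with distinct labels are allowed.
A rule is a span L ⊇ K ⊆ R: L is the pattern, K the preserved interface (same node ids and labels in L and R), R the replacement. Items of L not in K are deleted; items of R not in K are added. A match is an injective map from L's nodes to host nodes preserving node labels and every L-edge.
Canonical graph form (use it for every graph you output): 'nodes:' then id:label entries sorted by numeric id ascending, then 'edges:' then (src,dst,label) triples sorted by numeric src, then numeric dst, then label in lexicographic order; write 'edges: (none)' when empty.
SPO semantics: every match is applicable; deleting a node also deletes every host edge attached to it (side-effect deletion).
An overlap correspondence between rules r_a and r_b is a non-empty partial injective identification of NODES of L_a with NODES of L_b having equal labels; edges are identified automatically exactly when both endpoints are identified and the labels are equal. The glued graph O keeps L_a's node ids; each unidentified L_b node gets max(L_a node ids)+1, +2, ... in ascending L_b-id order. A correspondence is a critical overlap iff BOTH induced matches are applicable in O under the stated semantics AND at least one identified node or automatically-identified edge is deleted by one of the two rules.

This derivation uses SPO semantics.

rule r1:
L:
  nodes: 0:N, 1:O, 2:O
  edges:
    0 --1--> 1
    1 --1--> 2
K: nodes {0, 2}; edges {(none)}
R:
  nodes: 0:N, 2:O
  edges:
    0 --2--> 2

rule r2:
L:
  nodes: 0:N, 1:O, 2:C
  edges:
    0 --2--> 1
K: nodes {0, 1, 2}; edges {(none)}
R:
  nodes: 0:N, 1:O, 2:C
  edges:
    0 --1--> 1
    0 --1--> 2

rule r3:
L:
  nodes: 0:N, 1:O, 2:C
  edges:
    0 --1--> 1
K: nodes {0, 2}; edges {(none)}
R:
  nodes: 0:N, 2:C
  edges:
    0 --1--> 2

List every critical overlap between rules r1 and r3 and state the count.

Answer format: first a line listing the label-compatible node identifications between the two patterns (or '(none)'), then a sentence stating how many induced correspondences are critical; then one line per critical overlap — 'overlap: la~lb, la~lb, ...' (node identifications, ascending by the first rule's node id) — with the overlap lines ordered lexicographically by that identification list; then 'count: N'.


label-compatible node identifications between L(r1) and L(r3): 0~0, 1~1, 2~1
4 of the induced correspondences are critical overlaps of r1 and r3.
overlap: 0~0, 1~1
overlap: 0~0, 2~1
overlap: 1~1
overlap: 2~1
count: 4


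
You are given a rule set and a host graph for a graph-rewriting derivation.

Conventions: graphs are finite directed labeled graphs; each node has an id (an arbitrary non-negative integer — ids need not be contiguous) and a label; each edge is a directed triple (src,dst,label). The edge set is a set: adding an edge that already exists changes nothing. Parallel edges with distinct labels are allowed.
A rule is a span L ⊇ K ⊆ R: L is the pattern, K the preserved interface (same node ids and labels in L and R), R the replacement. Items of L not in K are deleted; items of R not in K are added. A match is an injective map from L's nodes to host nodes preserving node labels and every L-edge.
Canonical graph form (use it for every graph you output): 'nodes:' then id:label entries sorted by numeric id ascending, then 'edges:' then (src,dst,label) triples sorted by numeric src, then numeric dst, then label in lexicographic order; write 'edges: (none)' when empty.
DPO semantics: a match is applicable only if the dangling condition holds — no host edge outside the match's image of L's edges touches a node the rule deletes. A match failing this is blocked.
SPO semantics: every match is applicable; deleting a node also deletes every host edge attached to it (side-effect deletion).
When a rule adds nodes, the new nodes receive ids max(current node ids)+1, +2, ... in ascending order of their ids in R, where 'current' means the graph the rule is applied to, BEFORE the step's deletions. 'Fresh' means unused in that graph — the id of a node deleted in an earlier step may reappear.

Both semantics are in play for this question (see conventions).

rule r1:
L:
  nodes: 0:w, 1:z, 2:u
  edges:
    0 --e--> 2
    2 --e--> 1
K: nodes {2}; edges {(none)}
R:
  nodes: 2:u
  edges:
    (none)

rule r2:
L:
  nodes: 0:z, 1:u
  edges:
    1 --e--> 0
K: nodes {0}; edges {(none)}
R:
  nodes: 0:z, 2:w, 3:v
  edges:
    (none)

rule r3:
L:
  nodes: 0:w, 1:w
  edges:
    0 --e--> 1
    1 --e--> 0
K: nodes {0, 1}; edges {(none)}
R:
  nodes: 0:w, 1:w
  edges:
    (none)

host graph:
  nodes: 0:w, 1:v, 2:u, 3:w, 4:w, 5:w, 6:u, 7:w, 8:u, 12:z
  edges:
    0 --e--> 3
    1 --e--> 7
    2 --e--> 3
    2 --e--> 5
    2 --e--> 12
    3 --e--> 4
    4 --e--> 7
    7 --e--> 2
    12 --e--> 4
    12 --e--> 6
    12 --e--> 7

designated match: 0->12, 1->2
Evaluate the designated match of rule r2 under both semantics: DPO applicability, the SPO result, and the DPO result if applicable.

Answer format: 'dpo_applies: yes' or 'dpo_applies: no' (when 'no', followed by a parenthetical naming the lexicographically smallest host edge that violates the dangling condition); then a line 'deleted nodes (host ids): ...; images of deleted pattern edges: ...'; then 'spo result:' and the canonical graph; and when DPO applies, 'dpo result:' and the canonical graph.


dpo_applies: no
(the rule deletes node 2, which keeps host edge (2,3,e) outside the match image — the dangling condition fails, DPO blocks; SPO proceeds and side-deletes such edges)
deleted nodes (host ids): 2; images of deleted pattern edges: (2,12,e)
spo result:
nodes: 0:w, 1:v, 3:w, 4:w, 5:w, 6:u, 7:w, 8:u, 12:z, 13:w, 14:v
edges: (0,3,e); (1,7,e); (3,4,e); (4,7,e); (12,4,e); (12,6,e); (12,7,e)


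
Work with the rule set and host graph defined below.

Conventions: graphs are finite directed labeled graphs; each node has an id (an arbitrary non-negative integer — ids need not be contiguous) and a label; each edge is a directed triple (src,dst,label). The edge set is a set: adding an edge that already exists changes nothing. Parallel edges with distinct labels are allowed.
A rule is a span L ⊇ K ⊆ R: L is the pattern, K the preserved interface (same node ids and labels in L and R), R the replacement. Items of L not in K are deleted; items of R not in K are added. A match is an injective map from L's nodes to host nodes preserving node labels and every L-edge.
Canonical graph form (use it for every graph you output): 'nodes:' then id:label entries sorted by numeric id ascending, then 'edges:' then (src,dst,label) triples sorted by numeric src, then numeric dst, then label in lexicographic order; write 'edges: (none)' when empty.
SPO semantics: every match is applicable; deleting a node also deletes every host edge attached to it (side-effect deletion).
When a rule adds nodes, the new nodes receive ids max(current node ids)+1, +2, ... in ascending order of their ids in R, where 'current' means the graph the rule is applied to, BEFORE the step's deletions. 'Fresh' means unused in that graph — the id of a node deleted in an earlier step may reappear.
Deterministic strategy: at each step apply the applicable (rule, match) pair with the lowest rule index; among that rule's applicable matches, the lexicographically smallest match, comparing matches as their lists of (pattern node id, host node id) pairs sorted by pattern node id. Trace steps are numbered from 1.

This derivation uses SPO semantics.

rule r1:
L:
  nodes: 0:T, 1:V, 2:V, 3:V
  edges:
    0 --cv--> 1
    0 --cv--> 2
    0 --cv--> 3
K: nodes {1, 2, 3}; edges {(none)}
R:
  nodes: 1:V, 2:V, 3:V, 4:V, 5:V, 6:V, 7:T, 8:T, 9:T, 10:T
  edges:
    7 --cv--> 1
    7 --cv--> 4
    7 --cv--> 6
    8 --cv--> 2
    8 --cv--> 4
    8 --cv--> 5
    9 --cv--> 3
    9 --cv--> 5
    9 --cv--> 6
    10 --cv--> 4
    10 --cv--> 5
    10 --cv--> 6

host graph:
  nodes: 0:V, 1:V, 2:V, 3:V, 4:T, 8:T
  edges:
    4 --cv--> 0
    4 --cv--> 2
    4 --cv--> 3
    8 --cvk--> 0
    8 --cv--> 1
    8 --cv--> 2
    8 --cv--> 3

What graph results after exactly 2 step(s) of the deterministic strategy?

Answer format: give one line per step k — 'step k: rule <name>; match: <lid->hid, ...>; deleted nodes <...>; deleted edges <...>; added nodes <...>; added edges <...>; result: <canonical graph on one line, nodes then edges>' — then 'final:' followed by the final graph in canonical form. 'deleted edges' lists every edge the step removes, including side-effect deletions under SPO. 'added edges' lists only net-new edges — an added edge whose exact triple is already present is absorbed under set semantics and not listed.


step 1: rule r1; match: 0->4, 1->0, 2->2, 3->3; deleted nodes 4; deleted edges (4,0,cv); (4,2,cv); (4,3,cv); added nodes 9, 10, 11, 12, 13, 14, 15; added edges (12,0,cv); (12,9,cv); (12,11,cv); (13,2,cv); (13,9,cv); (13,10,cv); (14,3,cv); (14,10,cv); (14,11,cv); (15,9,cv); (15,10,cv); (15,11,cv); result: nodes: 0:V, 1:V, 2:V, 3:V, 8:T, 9:V, 10:V, 11:V, 12:T, 13:T, 14:T, 15:T edges: (8,0,cvk); (8,1,cv); (8,2,cv); (8,3,cv); (12,0,cv); (12,9,cv); (12,11,cv); (13,2,cv); (13,9,cv); (13,10,cv); (14,3,cv); (14,10,cv); (14,11,cv); (15,9,cv); (15,10,cv); (15,11,cv)
step 2: rule r1; match: 0->8, 1->1, 2->2, 3->3; deleted nodes 8; deleted edges (8,0,cvk); (8,1,cv); (8,2,cv); (8,3,cv); added nodes 16, 17, 18, 19, 20, 21, 22; added edges (19,1,cv); (19,16,cv); (19,18,cv); (20,2,cv); (20,16,cv); (20,17,cv); (21,3,cv); (21,17,cv); (21,18,cv); (22,16,cv); (22,17,cv); (22,18,cv); result: nodes: 0:V, 1:V, 2:V, 3:V, 9:V, 10:V, 11:V, 12:T, 13:T, 14:T, 15:T, 16:V, 17:V, 18:V, 19:T, 20:T, 21:T, 22:T edges: (12,0,cv); (12,9,cv); (12,11,cv); (13,2,cv); (13,9,cv); (13,10,cv); (14,3,cv); (14,10,cv); (14,11,cv); (15,9,cv); (15,10,cv); (15,11,cv); (19,1,cv); (19,16,cv); (19,18,cv); (20,2,cv); (20,16,cv); (20,17,cv); (21,3,cv); (21,17,cv); (21,18,cv); (22,16,cv); (22,17,cv); (22,18,cv)
final:
nodes: 0:V, 1:V, 2:V, 3:V, 9:V, 10:V, 11:V, 12:T, 13:T, 14:T, 15:T, 16:V, 17:V, 18:V, 19:T, 20:T, 21:T, 22:T
edges: (12,0,cv); (12,9,cv); (12,11,cv); (13,2,cv); (13,9,cv); (13,10,cv); (14,3,cv); (14,10,cv); (14,11,cv); (15,9,cv); (15,10,cv); (15,11,cv); (19,1,cv); (19,16,cv); (19,18,cv); (20,2,cv); (20,16,cv); (20,17,cv); (21,3,cv); (21,17,cv); (21,18,cv); (22,16,cv); (22,17,cv); (22,18,cv)


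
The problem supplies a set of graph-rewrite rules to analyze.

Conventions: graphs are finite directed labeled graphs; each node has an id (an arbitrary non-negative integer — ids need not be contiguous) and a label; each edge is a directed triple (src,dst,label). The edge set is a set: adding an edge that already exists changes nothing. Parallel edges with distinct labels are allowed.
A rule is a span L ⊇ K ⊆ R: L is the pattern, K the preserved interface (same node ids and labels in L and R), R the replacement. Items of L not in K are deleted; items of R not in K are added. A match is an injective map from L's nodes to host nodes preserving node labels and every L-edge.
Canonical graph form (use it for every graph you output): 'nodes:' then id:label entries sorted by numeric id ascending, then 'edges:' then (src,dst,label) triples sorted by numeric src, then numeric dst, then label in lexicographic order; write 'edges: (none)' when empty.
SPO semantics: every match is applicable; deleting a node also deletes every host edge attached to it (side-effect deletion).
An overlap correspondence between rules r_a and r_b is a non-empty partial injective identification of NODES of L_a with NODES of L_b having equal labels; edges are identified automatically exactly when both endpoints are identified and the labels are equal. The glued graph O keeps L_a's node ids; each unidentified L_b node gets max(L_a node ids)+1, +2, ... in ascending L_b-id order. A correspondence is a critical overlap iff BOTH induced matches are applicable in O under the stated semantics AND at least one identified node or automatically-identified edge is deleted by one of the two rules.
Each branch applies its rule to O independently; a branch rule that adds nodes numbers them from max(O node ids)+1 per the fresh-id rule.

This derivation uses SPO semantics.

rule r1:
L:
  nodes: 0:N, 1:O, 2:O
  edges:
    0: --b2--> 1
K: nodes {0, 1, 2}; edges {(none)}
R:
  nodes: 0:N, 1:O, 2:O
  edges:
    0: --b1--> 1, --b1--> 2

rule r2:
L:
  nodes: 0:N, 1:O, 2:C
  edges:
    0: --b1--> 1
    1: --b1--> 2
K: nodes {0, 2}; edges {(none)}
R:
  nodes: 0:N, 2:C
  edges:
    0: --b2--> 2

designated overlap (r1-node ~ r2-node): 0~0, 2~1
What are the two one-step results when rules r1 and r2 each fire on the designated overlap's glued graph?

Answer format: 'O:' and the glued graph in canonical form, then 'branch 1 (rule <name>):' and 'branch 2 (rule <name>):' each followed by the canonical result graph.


O:
nodes: 0:N, 1:O, 2:O, 3:C
edges: (0,1,b2); (0,2,b1); (2,3,b1)
branch 1 (rule r1):
nodes: 0:N, 1:O, 2:O, 3:C
edges: (0,1,b1); (0,2,b1); (2,3,b1)
branch 2 (rule r2):
nodes: 0:N, 1:O, 3:C
edges: (0,1,b2); (0,3,b2)


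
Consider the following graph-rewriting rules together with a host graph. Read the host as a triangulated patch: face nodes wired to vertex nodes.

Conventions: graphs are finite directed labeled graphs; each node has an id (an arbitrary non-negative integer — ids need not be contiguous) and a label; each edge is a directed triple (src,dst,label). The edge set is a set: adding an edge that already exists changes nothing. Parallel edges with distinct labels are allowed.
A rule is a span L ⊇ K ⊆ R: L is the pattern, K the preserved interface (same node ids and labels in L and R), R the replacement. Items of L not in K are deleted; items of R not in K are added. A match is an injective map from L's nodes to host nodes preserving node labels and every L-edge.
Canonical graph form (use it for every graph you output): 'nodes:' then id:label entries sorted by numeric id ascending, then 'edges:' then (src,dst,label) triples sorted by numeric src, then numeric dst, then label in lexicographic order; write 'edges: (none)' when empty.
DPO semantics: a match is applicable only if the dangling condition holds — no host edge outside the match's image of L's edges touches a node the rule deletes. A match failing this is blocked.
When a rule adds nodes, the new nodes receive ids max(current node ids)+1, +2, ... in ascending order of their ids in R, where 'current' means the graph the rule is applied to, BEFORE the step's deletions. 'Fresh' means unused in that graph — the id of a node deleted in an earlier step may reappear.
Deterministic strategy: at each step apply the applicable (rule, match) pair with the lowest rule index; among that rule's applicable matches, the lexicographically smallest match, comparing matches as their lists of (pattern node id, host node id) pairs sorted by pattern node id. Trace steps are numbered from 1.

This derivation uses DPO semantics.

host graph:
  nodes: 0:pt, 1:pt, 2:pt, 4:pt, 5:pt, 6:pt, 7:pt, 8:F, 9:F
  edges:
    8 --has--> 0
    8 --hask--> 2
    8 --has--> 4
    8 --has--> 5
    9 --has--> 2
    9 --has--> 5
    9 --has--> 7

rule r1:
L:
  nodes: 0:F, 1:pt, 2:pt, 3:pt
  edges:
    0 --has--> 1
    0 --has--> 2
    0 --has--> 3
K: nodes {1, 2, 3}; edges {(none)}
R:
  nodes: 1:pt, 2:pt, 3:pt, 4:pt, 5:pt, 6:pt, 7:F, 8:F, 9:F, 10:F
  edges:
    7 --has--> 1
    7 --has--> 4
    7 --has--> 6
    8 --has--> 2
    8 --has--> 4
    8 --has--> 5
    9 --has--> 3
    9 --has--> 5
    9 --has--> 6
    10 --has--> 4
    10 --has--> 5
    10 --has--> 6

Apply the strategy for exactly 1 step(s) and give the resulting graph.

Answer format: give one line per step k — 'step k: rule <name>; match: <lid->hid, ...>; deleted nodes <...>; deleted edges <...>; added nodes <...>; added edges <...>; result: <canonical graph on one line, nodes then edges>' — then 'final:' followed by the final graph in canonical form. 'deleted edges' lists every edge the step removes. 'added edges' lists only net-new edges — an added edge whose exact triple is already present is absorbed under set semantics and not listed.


step 1: rule r1; match: 0->9, 1->2, 2->5, 3->7; deleted nodes 9; deleted edges (9,2,has); (9,5,has); (9,7,has); added nodes 10, 11, 12, 13, 14, 15, 16; added edges (13,2,has); (13,10,has); (13,12,has); (14,5,has); (14,10,has); (14,11,has); (15,7,has); (15,11,has); (15,12,has); (16,10,has); (16,11,has); (16,12,has); result: nodes: 0:pt, 1:pt, 2:pt, 4:pt, 5:pt, 6:pt, 7:pt, 8:F, 10:pt, 11:pt, 12:pt, 13:F, 14:F, 15:F, 16:F edges: (8,0,has); (8,2,hask); (8,4,has); (8,5,has); (13,2,has); (13,10,has); (13,12,has); (14,5,has); (14,10,has); (14,11,has); (15,7,has); (15,11,has); (15,12,has); (16,10,has); (16,11,has); (16,12,has)
final:
nodes: 0:pt, 1:pt, 2:pt, 4:pt, 5:pt, 6:pt, 7:pt, 8:F, 10:pt, 11:pt, 12:pt, 13:F, 14:F, 15:F, 16:F
edges: (8,0,has); (8,2,hask); (8,4,has); (8,5,has); (13,2,has); (13,10,has); (13,12,has); (14,5,has); (14,10,has); (14,11,has); (15,7,has); (15,11,has); (15,12,has); (16,10,has); (16,11,has); (16,12,has)
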